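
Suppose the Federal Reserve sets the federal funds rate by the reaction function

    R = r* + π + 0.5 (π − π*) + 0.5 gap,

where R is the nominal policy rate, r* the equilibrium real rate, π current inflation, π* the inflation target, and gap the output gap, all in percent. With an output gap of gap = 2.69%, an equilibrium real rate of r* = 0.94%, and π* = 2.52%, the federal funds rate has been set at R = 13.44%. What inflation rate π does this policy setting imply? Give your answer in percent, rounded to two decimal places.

8.28%

Collecting π: R = r* + (1 + 0.5) π − 0.5 π* + 0.5 gap
1.5 π = 13.44 − 0.94 + 0.5 × 2.52 − 0.5 × 2.69 = 12.415
π = 12.415 / 1.5 = 8.28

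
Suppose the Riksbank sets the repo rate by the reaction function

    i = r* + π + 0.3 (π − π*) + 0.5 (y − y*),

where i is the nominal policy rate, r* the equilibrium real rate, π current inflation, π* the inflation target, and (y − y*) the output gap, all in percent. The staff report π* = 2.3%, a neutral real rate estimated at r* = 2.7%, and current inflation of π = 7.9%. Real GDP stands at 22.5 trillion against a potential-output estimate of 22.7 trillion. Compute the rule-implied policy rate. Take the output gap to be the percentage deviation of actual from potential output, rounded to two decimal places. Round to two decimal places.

Output gap = 100 × (22.5 − 22.7) / 22.7 = -0.88%.
i = 2.70 + 7.90 + 0.3 × (7.90 − 2.30) + 0.5 × (-0.88)
   = 2.70 + 7.9 + 1.68 − 0.44 = 11.84

11.84%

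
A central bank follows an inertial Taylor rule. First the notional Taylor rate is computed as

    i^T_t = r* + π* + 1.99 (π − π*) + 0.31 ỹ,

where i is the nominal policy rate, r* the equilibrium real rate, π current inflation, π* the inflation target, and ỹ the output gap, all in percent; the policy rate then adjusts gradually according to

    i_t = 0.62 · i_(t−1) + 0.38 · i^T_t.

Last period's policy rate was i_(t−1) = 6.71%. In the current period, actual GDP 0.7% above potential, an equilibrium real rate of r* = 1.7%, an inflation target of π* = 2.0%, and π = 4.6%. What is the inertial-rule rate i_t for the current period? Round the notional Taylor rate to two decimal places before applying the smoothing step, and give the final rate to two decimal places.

Output 0.7% above potential → ỹ = 0.7.
i^T_t = 1.7 + 2.0 + 1.99 × (4.6 − 2.0) + 0.31 × 0.7
   = 1.7 + 2 + 5.174 + 0.217 = 9.09
i_t = 0.62 × 6.71 + 0.38 × 9.09 = 4.1602 + 3.4542 = 7.61

7.61%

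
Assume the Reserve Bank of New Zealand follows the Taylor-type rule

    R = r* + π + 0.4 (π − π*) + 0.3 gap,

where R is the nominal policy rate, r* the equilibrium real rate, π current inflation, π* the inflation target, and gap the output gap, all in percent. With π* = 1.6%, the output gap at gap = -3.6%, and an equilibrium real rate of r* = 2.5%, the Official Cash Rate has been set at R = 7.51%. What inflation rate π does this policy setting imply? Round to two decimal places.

Collecting π: R = r* + (1 + 0.4) π − 0.4 π* + 0.3 gap
1.4 π = 7.51 − 2.5 + 0.4 × 1.6 − 0.3 × (-3.6) = 6.73
π = 6.73 / 1.4 = 4.81

4.81%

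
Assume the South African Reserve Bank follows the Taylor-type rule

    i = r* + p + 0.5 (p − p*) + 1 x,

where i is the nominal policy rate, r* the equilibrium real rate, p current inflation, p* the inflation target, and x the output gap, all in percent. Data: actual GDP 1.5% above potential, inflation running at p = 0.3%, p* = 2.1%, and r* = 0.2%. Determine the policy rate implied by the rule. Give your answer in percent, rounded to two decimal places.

1.10%

Output 1.5% above potential → x = 1.5.
i = 0.2 + 0.3 + 0.5 × (0.3 − 2.1) + 1 × 1.5
   = 0.2 + 0.3 − 0.9 + 1.5 = 1.10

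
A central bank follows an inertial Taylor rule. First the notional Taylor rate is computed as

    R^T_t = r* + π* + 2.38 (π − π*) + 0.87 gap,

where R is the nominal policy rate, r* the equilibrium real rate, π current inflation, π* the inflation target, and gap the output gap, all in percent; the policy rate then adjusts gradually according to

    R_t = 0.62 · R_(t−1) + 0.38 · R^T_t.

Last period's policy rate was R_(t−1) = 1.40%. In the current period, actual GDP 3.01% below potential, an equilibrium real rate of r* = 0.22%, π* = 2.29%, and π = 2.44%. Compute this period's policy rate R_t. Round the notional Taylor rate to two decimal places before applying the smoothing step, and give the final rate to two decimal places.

Output 3.01% below potential → gap = -3.01.
R^T_t = 0.22 + 2.29 + 2.38 × (2.44 − 2.29) + 0.87 × (-3.01)
   = 0.22 + 2.29 + 0.357 − 2.6187 = 0.25
R_t = 0.62 × 1.40 + 0.38 × 0.25 = 0.868 + 0.095 = 0.96

0.96%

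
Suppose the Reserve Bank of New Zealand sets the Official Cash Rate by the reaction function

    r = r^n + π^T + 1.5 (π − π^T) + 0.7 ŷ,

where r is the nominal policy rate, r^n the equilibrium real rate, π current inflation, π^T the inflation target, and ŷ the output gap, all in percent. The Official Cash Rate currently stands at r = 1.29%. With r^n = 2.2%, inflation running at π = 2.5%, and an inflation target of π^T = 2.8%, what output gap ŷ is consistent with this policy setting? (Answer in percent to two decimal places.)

0.7 ŷ = 1.29 − 2.2 − 2.8 − 1.5 × (2.5 − 2.8) = -3.26
ŷ = -3.26 / 0.7 = -4.66

-4.66%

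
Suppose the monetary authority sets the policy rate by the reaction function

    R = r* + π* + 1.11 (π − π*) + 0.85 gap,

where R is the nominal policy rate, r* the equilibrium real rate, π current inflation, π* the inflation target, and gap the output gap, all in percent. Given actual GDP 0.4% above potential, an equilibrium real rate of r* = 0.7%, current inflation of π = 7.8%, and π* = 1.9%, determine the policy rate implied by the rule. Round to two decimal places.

Output 0.4% above potential → gap = 0.4.
R = 0.7 + 1.9 + 1.11 × (7.8 − 1.9) + 0.85 × 0.4
   = 0.7 + 1.9 + 6.549 + 0.34 = 9.49

9.49%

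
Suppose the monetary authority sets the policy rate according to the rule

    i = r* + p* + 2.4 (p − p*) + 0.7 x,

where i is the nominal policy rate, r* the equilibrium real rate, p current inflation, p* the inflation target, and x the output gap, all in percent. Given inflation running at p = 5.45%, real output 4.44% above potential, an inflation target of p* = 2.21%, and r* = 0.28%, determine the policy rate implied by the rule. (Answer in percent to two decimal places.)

13.37%

Output 4.44% above potential → x = 4.44.
i = 0.28 + 2.21 + 2.4 × (5.45 − 2.21) + 0.7 × 4.44
   = 0.28 + 2.21 + 7.776 + 3.108 = 13.37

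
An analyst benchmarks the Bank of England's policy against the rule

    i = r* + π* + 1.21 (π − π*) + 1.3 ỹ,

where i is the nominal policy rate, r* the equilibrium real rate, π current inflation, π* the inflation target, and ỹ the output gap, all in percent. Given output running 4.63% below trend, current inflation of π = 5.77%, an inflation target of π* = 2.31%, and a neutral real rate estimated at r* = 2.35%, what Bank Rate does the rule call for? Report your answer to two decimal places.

Output 4.63% below potential → ỹ = -4.63.
i = 2.35 + 2.31 + 1.21 × (5.77 − 2.31) + 1.3 × (-4.63)
   = 2.35 + 2.31 + 4.1866 − 6.019 = 2.83

2.83%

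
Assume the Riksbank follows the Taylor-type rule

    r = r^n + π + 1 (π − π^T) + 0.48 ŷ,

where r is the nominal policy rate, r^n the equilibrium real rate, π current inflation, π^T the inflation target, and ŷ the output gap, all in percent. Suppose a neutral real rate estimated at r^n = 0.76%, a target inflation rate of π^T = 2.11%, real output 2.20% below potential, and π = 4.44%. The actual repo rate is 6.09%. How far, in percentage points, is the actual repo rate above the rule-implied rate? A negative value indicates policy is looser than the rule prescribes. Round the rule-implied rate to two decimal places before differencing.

Output 2.20% below potential → ŷ = -2.20.
r = 0.76 + 4.44 + 1 × (4.44 − 2.11) + 0.48 × (-2.20)
   = 0.76 + 4.44 + 2.33 − 1.056 = 6.47
Deviation = 6.09 − 6.47 = -0.38 pp.

-0.38 pp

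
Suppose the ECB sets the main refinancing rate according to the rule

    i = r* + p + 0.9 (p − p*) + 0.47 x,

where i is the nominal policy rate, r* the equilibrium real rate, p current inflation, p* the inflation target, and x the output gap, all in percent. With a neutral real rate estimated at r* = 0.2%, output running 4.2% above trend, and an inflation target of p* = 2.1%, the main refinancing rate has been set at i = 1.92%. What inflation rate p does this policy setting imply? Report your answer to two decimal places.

0.86%

Output 4.2% above potential → x = 4.2.
Collecting p: i = r* + (1 + 0.9) p − 0.9 p* + 0.47 x
1.9 p = 1.92 − 0.2 + 0.9 × 2.1 − 0.47 × 4.2 = 1.636
p = 1.636 / 1.9 = 0.86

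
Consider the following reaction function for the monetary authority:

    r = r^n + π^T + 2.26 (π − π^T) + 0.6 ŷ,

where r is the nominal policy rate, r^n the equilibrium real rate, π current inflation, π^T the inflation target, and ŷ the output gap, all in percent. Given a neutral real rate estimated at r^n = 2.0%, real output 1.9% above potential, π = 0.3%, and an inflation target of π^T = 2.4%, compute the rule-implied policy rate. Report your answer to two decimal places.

0.79%

Output 1.9% above potential → ŷ = 1.9.
r = 2.0 + 2.4 + 2.26 × (0.3 − 2.4) + 0.6 × 1.9
   = 2.0 + 2.4 − 4.746 + 1.14 = 0.79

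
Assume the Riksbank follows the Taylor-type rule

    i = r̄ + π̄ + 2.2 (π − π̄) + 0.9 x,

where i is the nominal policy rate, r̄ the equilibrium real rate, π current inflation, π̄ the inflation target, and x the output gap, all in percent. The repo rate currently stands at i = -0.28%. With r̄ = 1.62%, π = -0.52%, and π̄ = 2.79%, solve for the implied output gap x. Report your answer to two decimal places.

0.9 x = -0.28 − 1.62 − 2.79 − 2.2 × ((-0.52) − 2.79) = 2.592
x = 2.592 / 0.9 = 2.88

2.88%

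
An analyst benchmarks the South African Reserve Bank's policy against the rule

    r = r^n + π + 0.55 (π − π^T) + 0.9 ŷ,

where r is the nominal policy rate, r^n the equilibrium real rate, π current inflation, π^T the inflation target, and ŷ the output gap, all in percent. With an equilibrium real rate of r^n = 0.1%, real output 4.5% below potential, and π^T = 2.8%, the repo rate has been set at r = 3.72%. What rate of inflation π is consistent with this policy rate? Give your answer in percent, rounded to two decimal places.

5.94%

Output 4.5% below potential → ŷ = -4.5.
Collecting π: r = r^n + (1 + 0.55) π − 0.55 π^T + 0.9 ŷ
1.55 π = 3.72 − 0.1 + 0.55 × 2.8 − 0.9 × (-4.5) = 9.21
π = 9.21 / 1.55 = 5.94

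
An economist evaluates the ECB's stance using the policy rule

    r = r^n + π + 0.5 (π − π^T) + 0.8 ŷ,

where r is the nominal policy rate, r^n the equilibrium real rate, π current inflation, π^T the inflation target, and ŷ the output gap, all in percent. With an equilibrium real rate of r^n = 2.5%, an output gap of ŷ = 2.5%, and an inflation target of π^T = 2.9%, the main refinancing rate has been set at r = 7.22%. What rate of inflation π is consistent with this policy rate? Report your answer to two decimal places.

2.78%

Collecting π: r = r^n + (1 + 0.5) π − 0.5 π^T + 0.8 ŷ
1.5 π = 7.22 − 2.5 + 0.5 × 2.9 − 0.8 × 2.5 = 4.17
π = 4.17 / 1.5 = 2.78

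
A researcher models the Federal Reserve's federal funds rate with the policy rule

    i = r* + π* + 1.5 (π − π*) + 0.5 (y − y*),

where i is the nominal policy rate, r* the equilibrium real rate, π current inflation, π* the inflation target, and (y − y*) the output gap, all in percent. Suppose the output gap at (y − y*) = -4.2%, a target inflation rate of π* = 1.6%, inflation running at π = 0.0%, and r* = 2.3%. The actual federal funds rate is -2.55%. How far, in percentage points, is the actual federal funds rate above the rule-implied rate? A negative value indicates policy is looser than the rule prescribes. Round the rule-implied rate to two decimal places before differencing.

i = 2.3 + 1.6 + 1.5 × (0.0 − 1.6) + 0.5 × (-4.2)
   = 2.3 + 1.6 − 2.4 − 2.1 = -0.60
Deviation = -2.55 − (-0.60) = -1.95 pp.

-1.95 pp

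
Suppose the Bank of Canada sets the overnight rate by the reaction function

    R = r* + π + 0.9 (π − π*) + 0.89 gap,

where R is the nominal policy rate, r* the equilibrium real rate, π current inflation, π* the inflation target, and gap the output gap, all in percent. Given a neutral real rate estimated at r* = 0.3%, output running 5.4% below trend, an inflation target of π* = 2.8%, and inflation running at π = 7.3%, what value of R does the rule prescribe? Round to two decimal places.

Output 5.4% below potential → gap = -5.4.
R = 0.3 + 7.3 + 0.9 × (7.3 − 2.8) + 0.89 × (-5.4)
   = 0.3 + 7.3 + 4.05 − 4.806 = 6.84

6.84%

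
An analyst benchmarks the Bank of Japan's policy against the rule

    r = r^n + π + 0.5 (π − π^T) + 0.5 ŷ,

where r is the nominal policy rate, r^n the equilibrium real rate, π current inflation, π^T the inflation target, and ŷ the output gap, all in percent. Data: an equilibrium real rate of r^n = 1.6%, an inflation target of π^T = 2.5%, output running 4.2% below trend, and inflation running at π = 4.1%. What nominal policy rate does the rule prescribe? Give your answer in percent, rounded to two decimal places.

Output 4.2% below potential → ŷ = -4.2.
r = 1.6 + 4.1 + 0.5 × (4.1 − 2.5) + 0.5 × (-4.2)
   = 1.6 + 4.1 + 0.8 − 2.1 = 4.40

4.40%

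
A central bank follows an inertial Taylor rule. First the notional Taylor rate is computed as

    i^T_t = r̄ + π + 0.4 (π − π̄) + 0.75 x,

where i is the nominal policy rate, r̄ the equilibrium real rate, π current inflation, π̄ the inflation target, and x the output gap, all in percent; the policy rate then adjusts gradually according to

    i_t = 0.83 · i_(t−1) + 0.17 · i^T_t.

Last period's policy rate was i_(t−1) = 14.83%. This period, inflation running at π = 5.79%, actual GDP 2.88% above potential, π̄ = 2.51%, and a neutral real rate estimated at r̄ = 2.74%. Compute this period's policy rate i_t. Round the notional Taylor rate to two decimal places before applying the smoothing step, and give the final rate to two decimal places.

Output 2.88% above potential → x = 2.88.
i^T_t = 2.74 + 5.79 + 0.4 × (5.79 − 2.51) + 0.75 × 2.88
   = 2.74 + 5.79 + 1.312 + 2.16 = 12.00
i_t = 0.83 × 14.83 + 0.17 × 12.00 = 12.3089 + 2.04 = 14.35

14.35%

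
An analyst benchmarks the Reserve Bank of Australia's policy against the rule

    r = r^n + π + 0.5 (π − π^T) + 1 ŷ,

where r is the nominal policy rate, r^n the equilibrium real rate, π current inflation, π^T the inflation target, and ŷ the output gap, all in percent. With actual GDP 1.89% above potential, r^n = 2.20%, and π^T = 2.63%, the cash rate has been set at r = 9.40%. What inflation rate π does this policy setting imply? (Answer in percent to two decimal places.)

Output 1.89% above potential → ŷ = 1.89.
Collecting π: r = r^n + (1 + 0.5) π − 0.5 π^T + 1 ŷ
1.5 π = 9.40 − 2.20 + 0.5 × 2.63 − 1 × 1.89 = 6.625
π = 6.625 / 1.5 = 4.42

4.42%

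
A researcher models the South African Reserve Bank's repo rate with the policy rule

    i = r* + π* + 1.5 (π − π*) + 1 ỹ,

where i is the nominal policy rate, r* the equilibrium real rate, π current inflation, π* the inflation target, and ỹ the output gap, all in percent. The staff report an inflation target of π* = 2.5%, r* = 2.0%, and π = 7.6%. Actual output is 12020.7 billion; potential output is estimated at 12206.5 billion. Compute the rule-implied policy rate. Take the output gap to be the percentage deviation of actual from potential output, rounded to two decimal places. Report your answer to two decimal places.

10.63%

Output gap = 100 × (12020.7 − 12206.5) / 12206.5 = -1.52%.
i = 2.00 + 2.50 + 1.5 × (7.60 − 2.50) + 1 × (-1.52)
   = 2.00 + 2.5 + 7.65 − 1.52 = 10.63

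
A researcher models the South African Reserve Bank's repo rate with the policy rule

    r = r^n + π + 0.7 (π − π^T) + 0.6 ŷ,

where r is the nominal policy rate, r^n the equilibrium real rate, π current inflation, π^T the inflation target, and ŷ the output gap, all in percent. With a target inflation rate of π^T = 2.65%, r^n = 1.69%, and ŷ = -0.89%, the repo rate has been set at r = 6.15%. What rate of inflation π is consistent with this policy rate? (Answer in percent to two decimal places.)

Collecting π: r = r^n + (1 + 0.7) π − 0.7 π^T + 0.6 ŷ
1.7 π = 6.15 − 1.69 + 0.7 × 2.65 − 0.6 × (-0.89) = 6.849
π = 6.849 / 1.7 = 4.03

4.03%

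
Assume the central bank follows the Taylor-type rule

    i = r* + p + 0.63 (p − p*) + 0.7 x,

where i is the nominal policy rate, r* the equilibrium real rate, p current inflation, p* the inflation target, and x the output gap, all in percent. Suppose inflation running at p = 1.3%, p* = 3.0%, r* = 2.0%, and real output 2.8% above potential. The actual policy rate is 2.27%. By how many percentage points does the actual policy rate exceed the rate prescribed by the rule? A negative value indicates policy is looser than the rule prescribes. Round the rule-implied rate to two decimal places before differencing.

Output 2.8% above potential → x = 2.8.
i = 2.0 + 1.3 + 0.63 × (1.3 − 3.0) + 0.7 × 2.8
   = 2.0 + 1.3 − 1.071 + 1.96 = 4.19
Deviation = 2.27 − 4.19 = -1.92 pp.

-1.92 pp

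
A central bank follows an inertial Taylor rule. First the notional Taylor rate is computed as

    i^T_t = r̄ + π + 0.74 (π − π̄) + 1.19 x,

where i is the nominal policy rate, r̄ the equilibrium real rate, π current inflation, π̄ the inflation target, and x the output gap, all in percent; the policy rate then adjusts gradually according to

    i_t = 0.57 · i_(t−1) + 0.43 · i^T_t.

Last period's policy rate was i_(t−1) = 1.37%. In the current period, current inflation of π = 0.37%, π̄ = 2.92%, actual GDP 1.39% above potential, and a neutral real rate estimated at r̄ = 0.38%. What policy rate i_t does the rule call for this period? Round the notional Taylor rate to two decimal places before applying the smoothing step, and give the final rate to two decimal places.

Output 1.39% above potential → x = 1.39.
i^T_t = 0.38 + 0.37 + 0.74 × (0.37 − 2.92) + 1.19 × 1.39
   = 0.38 + 0.37 − 1.887 + 1.6541 = 0.52
i_t = 0.57 × 1.37 + 0.43 × 0.52 = 0.7809 + 0.2236 = 1.00

1.00%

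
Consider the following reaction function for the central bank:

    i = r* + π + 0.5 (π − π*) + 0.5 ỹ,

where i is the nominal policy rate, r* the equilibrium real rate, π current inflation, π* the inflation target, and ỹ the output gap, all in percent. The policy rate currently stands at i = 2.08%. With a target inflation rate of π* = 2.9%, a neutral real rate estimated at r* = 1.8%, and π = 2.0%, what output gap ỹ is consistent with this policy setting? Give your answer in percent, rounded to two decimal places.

0.5 ỹ = 2.08 − 1.8 − 2.0 − 0.5 × (2.0 − 2.9) = -1.27
ỹ = -1.27 / 0.5 = -2.54

-2.54%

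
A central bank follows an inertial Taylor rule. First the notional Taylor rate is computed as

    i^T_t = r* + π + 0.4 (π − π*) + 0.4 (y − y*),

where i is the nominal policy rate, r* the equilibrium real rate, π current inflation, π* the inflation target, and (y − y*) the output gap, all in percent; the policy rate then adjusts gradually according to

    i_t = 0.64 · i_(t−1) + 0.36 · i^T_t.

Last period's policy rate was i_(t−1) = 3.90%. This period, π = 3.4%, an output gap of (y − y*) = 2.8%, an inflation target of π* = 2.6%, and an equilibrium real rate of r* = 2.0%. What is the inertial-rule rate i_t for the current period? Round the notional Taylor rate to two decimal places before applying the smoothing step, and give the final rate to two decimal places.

i^T_t = 2.0 + 3.4 + 0.4 × (3.4 − 2.6) + 0.4 × 2.8
   = 2.0 + 3.4 + 0.32 + 1.12 = 6.84
i_t = 0.64 × 3.90 + 0.36 × 6.84 = 2.496 + 2.4624 = 4.96

4.96%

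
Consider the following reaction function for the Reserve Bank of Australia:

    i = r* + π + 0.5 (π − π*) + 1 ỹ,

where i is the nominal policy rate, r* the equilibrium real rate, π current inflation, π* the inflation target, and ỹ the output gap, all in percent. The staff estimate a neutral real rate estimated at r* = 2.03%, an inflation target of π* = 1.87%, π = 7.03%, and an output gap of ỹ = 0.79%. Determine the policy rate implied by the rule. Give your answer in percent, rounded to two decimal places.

i = 2.03 + 7.03 + 0.5 × (7.03 − 1.87) + 1 × 0.79
   = 2.03 + 7.03 + 2.58 + 0.79 = 12.43

12.43%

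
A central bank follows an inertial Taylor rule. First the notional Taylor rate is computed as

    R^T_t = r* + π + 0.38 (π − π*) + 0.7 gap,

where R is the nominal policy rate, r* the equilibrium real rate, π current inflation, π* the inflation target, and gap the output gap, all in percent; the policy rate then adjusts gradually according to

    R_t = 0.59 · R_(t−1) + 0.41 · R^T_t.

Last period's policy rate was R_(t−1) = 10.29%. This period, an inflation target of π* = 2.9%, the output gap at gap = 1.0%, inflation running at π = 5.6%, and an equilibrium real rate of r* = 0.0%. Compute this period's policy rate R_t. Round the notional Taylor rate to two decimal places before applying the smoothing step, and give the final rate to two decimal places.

9.08%

R^T_t = 0.0 + 5.6 + 0.38 × (5.6 − 2.9) + 0.7 × 1.0
   = 0.0 + 5.6 + 1.026 + 0.7 = 7.33
R_t = 0.59 × 10.29 + 0.41 × 7.33 = 6.0711 + 3.0053 = 9.08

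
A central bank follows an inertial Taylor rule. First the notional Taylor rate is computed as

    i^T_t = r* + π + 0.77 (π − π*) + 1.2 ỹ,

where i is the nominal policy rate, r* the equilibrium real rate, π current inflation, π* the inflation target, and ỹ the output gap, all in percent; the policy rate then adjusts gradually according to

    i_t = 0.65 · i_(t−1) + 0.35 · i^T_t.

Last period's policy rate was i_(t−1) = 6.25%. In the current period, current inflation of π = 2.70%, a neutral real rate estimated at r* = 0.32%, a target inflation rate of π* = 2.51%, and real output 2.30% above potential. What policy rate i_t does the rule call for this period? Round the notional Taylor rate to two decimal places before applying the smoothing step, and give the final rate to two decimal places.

6.14%

Output 2.30% above potential → ỹ = 2.30.
i^T_t = 0.32 + 2.70 + 0.77 × (2.70 − 2.51) + 1.2 × 2.30
   = 0.32 + 2.7 + 0.1463 + 2.76 = 5.93
i_t = 0.65 × 6.25 + 0.35 × 5.93 = 4.0625 + 2.0755 = 6.14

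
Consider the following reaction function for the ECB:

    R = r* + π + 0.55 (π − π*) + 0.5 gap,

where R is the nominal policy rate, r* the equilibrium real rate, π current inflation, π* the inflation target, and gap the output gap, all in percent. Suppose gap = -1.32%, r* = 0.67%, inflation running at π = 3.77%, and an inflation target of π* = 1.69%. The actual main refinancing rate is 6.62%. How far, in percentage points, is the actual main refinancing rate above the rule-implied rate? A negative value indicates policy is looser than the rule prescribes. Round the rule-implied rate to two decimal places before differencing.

R = 0.67 + 3.77 + 0.55 × (3.77 − 1.69) + 0.5 × (-1.32)
   = 0.67 + 3.77 + 1.144 − 0.66 = 4.92
Deviation = 6.62 − 4.92 = 1.70 pp.

1.70 pp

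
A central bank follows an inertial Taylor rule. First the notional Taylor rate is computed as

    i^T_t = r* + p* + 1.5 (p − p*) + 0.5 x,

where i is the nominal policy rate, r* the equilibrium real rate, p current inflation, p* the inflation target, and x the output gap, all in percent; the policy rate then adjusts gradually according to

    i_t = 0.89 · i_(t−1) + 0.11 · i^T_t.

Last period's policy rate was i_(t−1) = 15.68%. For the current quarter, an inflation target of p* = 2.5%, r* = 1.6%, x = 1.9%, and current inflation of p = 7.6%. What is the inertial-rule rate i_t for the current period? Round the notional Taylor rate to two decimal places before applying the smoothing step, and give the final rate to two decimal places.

15.35%

i^T_t = 1.6 + 2.5 + 1.5 × (7.6 − 2.5) + 0.5 × 1.9
   = 1.6 + 2.5 + 7.65 + 0.95 = 12.70
i_t = 0.89 × 15.68 + 0.11 × 12.70 = 13.9552 + 1.397 = 15.35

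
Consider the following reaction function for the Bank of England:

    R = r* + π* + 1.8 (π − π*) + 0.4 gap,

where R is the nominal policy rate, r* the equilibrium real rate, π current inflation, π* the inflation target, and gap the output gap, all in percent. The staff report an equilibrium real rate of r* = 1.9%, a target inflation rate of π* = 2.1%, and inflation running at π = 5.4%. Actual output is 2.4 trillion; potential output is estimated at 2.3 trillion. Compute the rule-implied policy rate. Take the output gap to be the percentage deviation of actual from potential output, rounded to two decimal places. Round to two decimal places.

11.68%

Output gap = 100 × (2.4 − 2.3) / 2.3 = 4.35%.
R = 1.90 + 2.10 + 1.8 × (5.40 − 2.10) + 0.4 × 4.35
   = 1.90 + 2.1 + 5.94 + 1.74 = 11.68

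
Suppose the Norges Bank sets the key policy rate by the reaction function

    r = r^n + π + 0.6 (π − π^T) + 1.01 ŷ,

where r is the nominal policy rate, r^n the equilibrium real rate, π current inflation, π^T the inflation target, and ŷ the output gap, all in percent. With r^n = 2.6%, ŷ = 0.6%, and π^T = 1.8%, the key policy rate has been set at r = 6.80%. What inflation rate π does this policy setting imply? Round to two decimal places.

2.92%

Collecting π: r = r^n + (1 + 0.6) π − 0.6 π^T + 1.01 ŷ
1.6 π = 6.80 − 2.6 + 0.6 × 1.8 − 1.01 × 0.6 = 4.674
π = 4.674 / 1.6 = 2.92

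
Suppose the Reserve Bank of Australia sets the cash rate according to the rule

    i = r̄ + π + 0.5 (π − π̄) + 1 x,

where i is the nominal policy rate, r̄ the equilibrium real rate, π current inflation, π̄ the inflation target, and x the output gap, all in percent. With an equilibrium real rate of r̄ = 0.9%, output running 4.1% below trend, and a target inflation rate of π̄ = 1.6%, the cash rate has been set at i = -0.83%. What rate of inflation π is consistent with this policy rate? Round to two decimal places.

2.11%

Output 4.1% below potential → x = -4.1.
Collecting π: i = r̄ + (1 + 0.5) π − 0.5 π̄ + 1 x
1.5 π = -0.83 − 0.9 + 0.5 × 1.6 − 1 × (-4.1) = 3.17
π = 3.17 / 1.5 = 2.11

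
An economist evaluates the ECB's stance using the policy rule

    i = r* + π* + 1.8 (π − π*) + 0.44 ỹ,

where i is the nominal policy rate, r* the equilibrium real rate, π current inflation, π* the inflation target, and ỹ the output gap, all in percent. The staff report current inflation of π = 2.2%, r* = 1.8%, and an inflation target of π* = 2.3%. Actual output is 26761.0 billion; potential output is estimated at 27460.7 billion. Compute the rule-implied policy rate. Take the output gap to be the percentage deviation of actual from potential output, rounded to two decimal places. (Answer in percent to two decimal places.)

Output gap = 100 × (26761.0 − 27460.7) / 27460.7 = -2.55%.
i = 1.80 + 2.30 + 1.8 × (2.20 − 2.30) + 0.44 × (-2.55)
   = 1.80 + 2.3 − 0.18 − 1.122 = 2.80

2.80%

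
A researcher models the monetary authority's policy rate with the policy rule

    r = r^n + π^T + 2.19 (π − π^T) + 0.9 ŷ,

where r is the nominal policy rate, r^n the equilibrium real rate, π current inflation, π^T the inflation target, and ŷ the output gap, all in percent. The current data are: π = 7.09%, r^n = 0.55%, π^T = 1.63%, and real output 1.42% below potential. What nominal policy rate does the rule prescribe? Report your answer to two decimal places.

Output 1.42% below potential → ŷ = -1.42.
r = 0.55 + 1.63 + 2.19 × (7.09 − 1.63) + 0.9 × (-1.42)
   = 0.55 + 1.63 + 11.9574 − 1.278 = 12.86

12.86%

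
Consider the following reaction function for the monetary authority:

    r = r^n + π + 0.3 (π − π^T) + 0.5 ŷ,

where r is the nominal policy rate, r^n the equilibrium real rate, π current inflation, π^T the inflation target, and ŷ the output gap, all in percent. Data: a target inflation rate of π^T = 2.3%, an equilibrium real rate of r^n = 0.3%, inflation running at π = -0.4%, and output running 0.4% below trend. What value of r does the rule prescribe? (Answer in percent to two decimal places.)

-1.11%

Output 0.4% below potential → ŷ = -0.4.
r = 0.3 + (-0.4) + 0.3 × (-0.4 − 2.3) + 0.5 × (-0.4)
   = 0.3 − 0.4 − 0.81 − 0.2 = -1.11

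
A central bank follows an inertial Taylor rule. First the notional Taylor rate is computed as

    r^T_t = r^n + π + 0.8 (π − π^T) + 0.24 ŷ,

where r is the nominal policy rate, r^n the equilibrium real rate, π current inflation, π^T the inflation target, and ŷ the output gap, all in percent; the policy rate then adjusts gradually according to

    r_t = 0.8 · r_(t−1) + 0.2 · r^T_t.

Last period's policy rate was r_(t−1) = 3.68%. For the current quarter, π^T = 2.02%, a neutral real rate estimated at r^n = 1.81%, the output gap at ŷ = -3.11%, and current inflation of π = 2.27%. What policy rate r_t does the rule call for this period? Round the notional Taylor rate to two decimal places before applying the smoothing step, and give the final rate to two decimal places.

3.65%

r^T_t = 1.81 + 2.27 + 0.8 × (2.27 − 2.02) + 0.24 × (-3.11)
   = 1.81 + 2.27 + 0.2 − 0.7464 = 3.53
r_t = 0.8 × 3.68 + 0.2 × 3.53 = 2.944 + 0.706 = 3.65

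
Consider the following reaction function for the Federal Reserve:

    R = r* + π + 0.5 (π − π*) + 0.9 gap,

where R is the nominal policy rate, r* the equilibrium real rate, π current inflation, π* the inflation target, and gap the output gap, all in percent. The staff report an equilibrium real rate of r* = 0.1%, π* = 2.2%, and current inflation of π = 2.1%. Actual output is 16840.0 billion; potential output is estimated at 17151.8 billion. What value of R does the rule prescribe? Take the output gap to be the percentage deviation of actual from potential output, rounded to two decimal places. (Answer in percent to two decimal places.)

0.51%

Output gap = 100 × (16840.0 − 17151.8) / 17151.8 = -1.82%.
R = 0.10 + 2.10 + 0.5 × (2.10 − 2.20) + 0.9 × (-1.82)
   = 0.10 + 2.1 − 0.05 − 1.638 = 0.51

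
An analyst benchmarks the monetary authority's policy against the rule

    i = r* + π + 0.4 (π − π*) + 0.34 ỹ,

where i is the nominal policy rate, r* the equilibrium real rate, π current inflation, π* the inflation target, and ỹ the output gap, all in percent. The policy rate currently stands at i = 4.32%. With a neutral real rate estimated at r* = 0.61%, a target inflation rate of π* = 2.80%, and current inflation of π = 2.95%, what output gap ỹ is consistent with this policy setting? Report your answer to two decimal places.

0.34 ỹ = 4.32 − 0.61 − 2.95 − 0.4 × (2.95 − 2.80) = 0.7
ỹ = 0.7 / 0.34 = 2.06

2.06%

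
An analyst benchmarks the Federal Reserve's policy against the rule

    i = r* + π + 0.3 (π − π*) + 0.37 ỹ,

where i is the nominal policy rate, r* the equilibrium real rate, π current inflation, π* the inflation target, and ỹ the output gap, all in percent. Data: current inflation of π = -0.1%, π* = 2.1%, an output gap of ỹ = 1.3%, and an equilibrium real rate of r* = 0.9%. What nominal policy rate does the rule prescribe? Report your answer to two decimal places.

i = 0.9 + (-0.1) + 0.3 × (-0.1 − 2.1) + 0.37 × 1.3
   = 0.9 − 0.1 − 0.66 + 0.481 = 0.62

0.62%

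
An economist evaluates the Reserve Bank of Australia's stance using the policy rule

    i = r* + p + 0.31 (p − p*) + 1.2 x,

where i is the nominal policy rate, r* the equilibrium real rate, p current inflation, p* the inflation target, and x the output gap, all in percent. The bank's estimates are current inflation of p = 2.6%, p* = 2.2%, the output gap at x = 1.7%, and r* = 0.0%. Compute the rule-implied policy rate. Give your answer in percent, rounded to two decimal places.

i = 0.0 + 2.6 + 0.31 × (2.6 − 2.2) + 1.2 × 1.7
   = 0.0 + 2.6 + 0.124 + 2.04 = 4.76

4.76%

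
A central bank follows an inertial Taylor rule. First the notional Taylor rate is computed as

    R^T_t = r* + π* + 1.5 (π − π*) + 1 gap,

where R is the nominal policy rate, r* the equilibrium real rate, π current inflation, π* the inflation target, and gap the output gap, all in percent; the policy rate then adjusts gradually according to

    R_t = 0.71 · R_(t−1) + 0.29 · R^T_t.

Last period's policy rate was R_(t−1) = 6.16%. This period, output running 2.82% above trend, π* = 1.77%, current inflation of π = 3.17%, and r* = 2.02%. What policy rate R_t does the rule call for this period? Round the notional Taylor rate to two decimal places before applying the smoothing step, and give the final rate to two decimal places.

Output 2.82% above potential → gap = 2.82.
R^T_t = 2.02 + 1.77 + 1.5 × (3.17 − 1.77) + 1 × 2.82
   = 2.02 + 1.77 + 2.1 + 2.82 = 8.71
R_t = 0.71 × 6.16 + 0.29 × 8.71 = 4.3736 + 2.5259 = 6.90

6.90%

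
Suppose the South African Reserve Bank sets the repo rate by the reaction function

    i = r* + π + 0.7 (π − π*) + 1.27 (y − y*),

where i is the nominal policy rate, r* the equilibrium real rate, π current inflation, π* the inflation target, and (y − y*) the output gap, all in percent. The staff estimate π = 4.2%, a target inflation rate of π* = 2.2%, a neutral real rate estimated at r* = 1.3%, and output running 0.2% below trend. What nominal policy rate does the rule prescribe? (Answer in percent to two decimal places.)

6.65%

Output 0.2% below potential → (y − y*) = -0.2.
i = 1.3 + 4.2 + 0.7 × (4.2 − 2.2) + 1.27 × (-0.2)
   = 1.3 + 4.2 + 1.4 − 0.254 = 6.65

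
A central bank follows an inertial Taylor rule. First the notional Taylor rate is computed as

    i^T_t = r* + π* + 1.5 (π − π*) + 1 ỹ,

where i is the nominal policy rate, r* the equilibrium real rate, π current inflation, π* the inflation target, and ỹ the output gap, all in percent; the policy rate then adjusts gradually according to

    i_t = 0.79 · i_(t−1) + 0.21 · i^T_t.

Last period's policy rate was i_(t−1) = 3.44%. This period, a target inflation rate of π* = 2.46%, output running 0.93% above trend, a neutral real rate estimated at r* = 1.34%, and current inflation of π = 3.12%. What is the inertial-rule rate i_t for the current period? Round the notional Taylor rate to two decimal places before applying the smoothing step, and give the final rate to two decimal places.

3.92%

Output 0.93% above potential → ỹ = 0.93.
i^T_t = 1.34 + 2.46 + 1.5 × (3.12 − 2.46) + 1 × 0.93
   = 1.34 + 2.46 + 0.99 + 0.93 = 5.72
i_t = 0.79 × 3.44 + 0.21 × 5.72 = 2.7176 + 1.2012 = 3.92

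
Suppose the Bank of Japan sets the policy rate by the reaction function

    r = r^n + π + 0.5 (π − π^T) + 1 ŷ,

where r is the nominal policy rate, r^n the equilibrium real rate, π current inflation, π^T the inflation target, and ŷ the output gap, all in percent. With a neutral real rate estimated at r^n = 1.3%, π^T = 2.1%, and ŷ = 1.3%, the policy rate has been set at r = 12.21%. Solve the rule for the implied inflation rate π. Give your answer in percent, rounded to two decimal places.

Collecting π: r = r^n + (1 + 0.5) π − 0.5 π^T + 1 ŷ
1.5 π = 12.21 − 1.3 + 0.5 × 2.1 − 1 × 1.3 = 10.66
π = 10.66 / 1.5 = 7.11

7.11%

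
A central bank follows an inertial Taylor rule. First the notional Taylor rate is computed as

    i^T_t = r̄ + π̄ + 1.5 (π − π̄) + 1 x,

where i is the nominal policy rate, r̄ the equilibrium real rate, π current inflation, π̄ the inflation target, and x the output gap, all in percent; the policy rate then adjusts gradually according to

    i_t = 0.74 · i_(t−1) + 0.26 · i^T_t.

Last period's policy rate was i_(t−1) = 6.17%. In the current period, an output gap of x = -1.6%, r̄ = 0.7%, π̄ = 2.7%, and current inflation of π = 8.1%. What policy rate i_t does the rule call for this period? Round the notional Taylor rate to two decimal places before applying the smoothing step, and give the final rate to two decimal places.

7.14%

i^T_t = 0.7 + 2.7 + 1.5 × (8.1 − 2.7) + 1 × (-1.6)
   = 0.7 + 2.7 + 8.1 − 1.6 = 9.90
i_t = 0.74 × 6.17 + 0.26 × 9.90 = 4.5658 + 2.574 = 7.14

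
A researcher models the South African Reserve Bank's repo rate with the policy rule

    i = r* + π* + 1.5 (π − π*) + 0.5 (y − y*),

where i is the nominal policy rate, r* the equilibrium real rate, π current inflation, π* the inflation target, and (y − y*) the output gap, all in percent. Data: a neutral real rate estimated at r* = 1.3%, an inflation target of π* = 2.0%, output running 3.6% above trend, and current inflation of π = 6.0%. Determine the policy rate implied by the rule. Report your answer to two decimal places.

11.10%

Output 3.6% above potential → (y − y*) = 3.6.
i = 1.3 + 2.0 + 1.5 × (6.0 − 2.0) + 0.5 × 3.6
   = 1.3 + 2 + 6 + 1.8 = 11.10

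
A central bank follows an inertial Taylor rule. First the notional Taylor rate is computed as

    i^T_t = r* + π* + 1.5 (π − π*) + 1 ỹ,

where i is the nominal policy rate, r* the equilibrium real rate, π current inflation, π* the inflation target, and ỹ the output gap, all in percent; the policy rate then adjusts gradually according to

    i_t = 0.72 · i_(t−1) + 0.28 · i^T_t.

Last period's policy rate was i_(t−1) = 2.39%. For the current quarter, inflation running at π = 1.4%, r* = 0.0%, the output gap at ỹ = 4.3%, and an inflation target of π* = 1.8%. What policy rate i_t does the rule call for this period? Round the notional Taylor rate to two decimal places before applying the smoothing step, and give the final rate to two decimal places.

i^T_t = 0.0 + 1.8 + 1.5 × (1.4 − 1.8) + 1 × 4.3
   = 0.0 + 1.8 − 0.6 + 4.3 = 5.50
i_t = 0.72 × 2.39 + 0.28 × 5.50 = 1.7208 + 1.54 = 3.26

3.26%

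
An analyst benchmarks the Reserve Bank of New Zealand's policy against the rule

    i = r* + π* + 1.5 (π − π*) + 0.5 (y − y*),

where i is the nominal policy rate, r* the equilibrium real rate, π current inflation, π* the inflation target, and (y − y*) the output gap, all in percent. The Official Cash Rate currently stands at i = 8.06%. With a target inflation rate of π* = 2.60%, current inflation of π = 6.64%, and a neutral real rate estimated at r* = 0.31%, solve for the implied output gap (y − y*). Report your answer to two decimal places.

-1.82%

0.5 (y − y*) = 8.06 − 0.31 − 2.60 − 1.5 × (6.64 − 2.60) = -0.91
(y − y*) = -0.91 / 0.5 = -1.82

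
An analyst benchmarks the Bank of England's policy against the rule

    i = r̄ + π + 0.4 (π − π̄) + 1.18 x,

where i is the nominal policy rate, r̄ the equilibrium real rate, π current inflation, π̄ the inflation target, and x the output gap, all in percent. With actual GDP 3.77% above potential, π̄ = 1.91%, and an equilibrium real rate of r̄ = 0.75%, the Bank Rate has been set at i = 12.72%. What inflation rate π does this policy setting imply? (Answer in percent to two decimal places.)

5.92%

Output 3.77% above potential → x = 3.77.
Collecting π: i = r̄ + (1 + 0.4) π − 0.4 π̄ + 1.18 x
1.4 π = 12.72 − 0.75 + 0.4 × 1.91 − 1.18 × 3.77 = 8.2854
π = 8.2854 / 1.4 = 5.92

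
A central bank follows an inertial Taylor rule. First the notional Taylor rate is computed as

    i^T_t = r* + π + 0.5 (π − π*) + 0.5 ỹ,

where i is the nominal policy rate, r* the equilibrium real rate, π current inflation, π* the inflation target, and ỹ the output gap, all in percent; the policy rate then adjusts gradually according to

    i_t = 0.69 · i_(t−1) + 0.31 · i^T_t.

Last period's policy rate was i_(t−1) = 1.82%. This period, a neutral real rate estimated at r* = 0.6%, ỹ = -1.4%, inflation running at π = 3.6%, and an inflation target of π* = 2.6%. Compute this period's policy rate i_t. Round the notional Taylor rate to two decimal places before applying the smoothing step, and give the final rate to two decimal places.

2.50%

i^T_t = 0.6 + 3.6 + 0.5 × (3.6 − 2.6) + 0.5 × (-1.4)
   = 0.6 + 3.6 + 0.5 − 0.7 = 4.00
i_t = 0.69 × 1.82 + 0.31 × 4.00 = 1.2558 + 1.24 = 2.50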